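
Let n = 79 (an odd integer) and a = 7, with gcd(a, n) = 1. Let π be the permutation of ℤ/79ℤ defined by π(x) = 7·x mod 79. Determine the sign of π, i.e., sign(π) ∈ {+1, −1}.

Trace 37: π^k(37) = [37, 22, 75, 51, 41, 50, 34] for k=0..6.
2 cycles of lengths [78, 1].
sign(π) = (−1)^{n − #cycles} = (−1)^{79−2} = (−1)^77 = -1.

-1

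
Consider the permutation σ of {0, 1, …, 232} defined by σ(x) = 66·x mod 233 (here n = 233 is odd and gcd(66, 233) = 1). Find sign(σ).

Trace 226: π^k(226) = [226, 4, 31, 182, 129, 126, 161] for k=0..6.
The orbit structure of x ↦ 66x mod 233: 3 orbits of sizes [116, 116, 1].
3 cycles on 233: each ℓ→(−1)^(ℓ−1), product (−1)^230 = +1.

+1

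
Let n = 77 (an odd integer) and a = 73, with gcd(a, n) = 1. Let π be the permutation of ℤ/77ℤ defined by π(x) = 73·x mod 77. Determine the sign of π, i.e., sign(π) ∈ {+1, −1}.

+1

Orbit of 68 under x↦73x: [68, 36, 10, 37, 6, 53, 19]… (length divides ord_77(73)).
Decompose π into cycles: lengths [30, 30, 10, 6, 1] (5 cycles, including the fixed point 0).
With 5 cycles on 77 points, sign = (−1)^{77−5} = +1.
Zolotarev: (73|77) = +1, matching the cycle-count sign.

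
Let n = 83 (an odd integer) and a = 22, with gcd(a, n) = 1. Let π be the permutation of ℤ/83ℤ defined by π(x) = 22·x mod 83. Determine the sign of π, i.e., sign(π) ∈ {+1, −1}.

Orbit of 67 under x↦22x: [67, 63, 58, 31, 18, 64, 80]… (length divides ord_83(22)).
The orbit structure of x ↦ 22x mod 83: 2 orbits of sizes [82, 1].
83 − 2 = 81 transpositions; sign(π) = (−1)^81 = -1.

-1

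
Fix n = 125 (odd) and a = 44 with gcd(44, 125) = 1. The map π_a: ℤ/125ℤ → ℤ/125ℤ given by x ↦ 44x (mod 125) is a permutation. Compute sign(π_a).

Start at x=51: 51 → 119 → 111 → 9 → 21 → 49 → 31 → … (one orbit).
The orbit structure of x ↦ 44x mod 125: 7 orbits of sizes [50, 50, 10, 10, 2, 2, 1].
sign(π) = (−1)^{n − #cycles} = (−1)^{125−7} = (−1)^118 = +1.

+1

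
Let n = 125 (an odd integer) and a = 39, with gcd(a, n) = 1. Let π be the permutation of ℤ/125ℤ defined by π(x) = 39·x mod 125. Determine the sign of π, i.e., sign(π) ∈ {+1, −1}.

+1

Orbit of 49 under x↦39x: [49, 36, 29, 6, 109, 1, 39]… (length divides ord_125(39)).
7 cycles of lengths [50, 50, 10, 10, 2, 2, 1].
125 − 7 = 118 transpositions; sign(π) = (−1)^118 = +1.
Zolotarev: (39|125) = +1, matching the cycle-count sign.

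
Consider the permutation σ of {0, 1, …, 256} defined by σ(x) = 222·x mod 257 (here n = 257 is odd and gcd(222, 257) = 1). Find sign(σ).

+1

Start at x=240: 240 → 81 → 249 → 23 → 223 → 162 → 241 → … (one orbit).
π_222 has 5 disjoint cycles with lengths [64, 64, 64, 64, 1] on {0,…,256}.
With 5 cycles on 257 points, sign = (−1)^{257−5} = +1.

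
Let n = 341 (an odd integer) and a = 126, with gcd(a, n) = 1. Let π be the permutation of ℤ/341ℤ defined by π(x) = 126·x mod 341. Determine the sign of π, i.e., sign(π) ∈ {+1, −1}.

+1

Start at x=1: 1 → 126 → 190 → 70 → 295 → 1 (one orbit).
Cycle type of π: 5×68 + 1; total 69 cycles.
sign(π) = (−1)^{n − #cycles} = (−1)^{341−69} = (−1)^272 = +1.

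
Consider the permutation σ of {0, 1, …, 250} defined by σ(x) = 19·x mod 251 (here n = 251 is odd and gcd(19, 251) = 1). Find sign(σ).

Start at x=247: 247 → 175 → 62 → 174 → 43 → 64 → 212 → … (one orbit).
Decompose π into cycles: lengths [250, 1] (2 cycles, including the fixed point 0).
251 − 2 = 249 transpositions; sign(π) = (−1)^249 = -1.

-1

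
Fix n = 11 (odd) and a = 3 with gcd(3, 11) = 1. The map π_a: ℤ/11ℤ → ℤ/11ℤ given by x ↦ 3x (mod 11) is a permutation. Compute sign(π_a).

Start at x=4: 4 → 1 → 3 → 9 → 5 → 4 (one orbit).
3 cycles of lengths [5, 5, 1].
sign(π) = (−1)^{n − #cycles} = (−1)^{11−3} = (−1)^8 = +1.
(3|11)_J = +1 (Zolotarev's lemma cross-check).

+1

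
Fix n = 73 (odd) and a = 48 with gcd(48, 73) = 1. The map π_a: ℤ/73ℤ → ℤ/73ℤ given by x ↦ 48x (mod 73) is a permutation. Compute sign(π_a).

Trace 19: π^k(19) = [19, 36, 49, 16, 38, 72, 25] for k=0..6.
Cycle lengths of π_48 on ℤ/73ℤ: [36, 36, 1]; 3 cycles in total.
With 3 cycles on 73 points, sign = (−1)^{73−3} = +1.

+1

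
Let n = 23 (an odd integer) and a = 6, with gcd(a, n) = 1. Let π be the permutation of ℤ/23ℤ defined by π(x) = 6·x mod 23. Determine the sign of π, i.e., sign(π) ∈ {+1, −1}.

+1

Orbit of 3 under x↦6x: [3, 18, 16, 4, 1, 6, 13]… (length divides ord_23(6)).
Cycle type of π: 11×2 + 1; total 3 cycles.
23 − 3 = 20 transpositions; sign(π) = (−1)^20 = +1.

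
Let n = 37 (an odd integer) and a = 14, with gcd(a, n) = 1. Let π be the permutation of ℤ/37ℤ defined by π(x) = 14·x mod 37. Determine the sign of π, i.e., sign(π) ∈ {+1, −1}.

-1

Start at x=8: 8 → 1 → 14 → 11 → 6 → 10 → 29 → … (one orbit).
4 cycles of lengths [12, 12, 12, 1].
n − c = 37 − 4 = 33; sign = (−1)^33 = -1.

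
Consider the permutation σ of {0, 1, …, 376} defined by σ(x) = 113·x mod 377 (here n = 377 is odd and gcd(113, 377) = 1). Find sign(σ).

-1

Orbit of 133 under x↦113x: [133, 326, 269, 237, 14, 74, 68]… (length divides ord_377(113)).
10 cycles of lengths [84, 84, 84, 84, 28, 3, 3, 3, 3, 1].
377 − 10 = 367 transpositions; sign(π) = (−1)^367 = -1.
The Jacobi symbol (113|377) = -1 (Zolotarev) agrees.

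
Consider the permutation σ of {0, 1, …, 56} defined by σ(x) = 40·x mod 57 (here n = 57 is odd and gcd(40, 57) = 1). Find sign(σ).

-1

Trace 43: π^k(43) = [43, 10, 1, 40, 4, 46, 16] for k=0..6.
π_40 has 6 disjoint cycles with lengths [18, 18, 18, 1, 1, 1] on {0,…,56}.
Σ(ℓ_i−1) = 57−6 = 51; sign = (−1)^51 = -1.
(40|57)_J = -1 (Zolotarev's lemma cross-check).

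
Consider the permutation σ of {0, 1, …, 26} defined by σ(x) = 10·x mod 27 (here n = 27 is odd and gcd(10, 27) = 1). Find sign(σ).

+1

Orbit of 1 under x↦10x: [1, 10, 19]… (length divides ord_27(10)).
The orbit structure of x ↦ 10x mod 27: 15 orbits of sizes [3, 3, 3, 3, 3, 3, 1, 1, 1, 1, 1, 1, 1, 1, 1].
sign(π) = (−1)^{n − #cycles} = (−1)^{27−15} = (−1)^12 = +1.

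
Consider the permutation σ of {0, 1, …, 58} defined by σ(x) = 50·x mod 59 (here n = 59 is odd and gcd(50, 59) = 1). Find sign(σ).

Trace 20: π^k(20) = [20, 56, 27, 52, 4, 23, 29] for k=0..6.
The orbit structure of x ↦ 50x mod 59: 2 orbits of sizes [58, 1].
Σ(ℓ_i−1) = 59−2 = 57; sign = (−1)^57 = -1.
Via Zolotarev, sign(π_{50}) = (50|59) = -1.

-1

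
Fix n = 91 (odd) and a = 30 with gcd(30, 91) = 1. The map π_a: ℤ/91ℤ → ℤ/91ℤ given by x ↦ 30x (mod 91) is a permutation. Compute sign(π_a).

+1

Trace 1: π^k(1) = [1, 30, 81, 64, 9, 88] for k=0..5.
17 cycles of lengths [6, 6, 6, 6, 6, 6, 6, 6, 6, 6, 6, 6, 6, 6, 3, 3, 1].
17 cycles on 91: each ℓ→(−1)^(ℓ−1), product (−1)^74 = +1.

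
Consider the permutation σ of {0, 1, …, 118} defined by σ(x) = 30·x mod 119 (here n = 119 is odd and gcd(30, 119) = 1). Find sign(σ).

Orbit of 86 under x↦30x: [86, 81, 50, 72, 18, 64, 16]… (length divides ord_119(30)).
Cycle lengths of π_30 on ℤ/119ℤ: [12, 12, 12, 12, 12, 12, 12, 12, 4, 4, 4, 4, 3, 3, 1]; 15 cycles in total.
15 cycles on 119: each ℓ→(−1)^(ℓ−1), product (−1)^104 = +1.

+1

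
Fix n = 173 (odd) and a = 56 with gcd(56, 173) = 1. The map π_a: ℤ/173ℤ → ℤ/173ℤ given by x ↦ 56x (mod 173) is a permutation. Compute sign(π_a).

Start at x=116: 116 → 95 → 130 → 14 → 92 → 135 → 121 → … (one orbit).
π_56 has 3 disjoint cycles with lengths [86, 86, 1] on {0,…,172}.
3 cycles on 173: each ℓ→(−1)^(ℓ−1), product (−1)^170 = +1.
Check: (56/173) = +1 by Zolotarev.

+1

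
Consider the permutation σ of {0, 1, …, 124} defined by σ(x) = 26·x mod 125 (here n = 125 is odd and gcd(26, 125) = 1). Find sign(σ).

+1

Start at x=51: 51 → 76 → 101 → 1 → 26 → 51 (one orbit).
45 cycles of lengths [5, 5, 5, 5, 5, 5, 5, 5, 5, 5, 5, 5, 5, 5, 5, 5, 5, 5, 5, 5, 1, 1, 1, 1, 1, 1, 1, 1, 1, 1, 1, 1, 1, 1, 1, 1, 1, 1, 1, 1, 1, 1, 1, 1, 1].
Σ(ℓ_i−1) = 125−45 = 80; sign = (−1)^80 = +1.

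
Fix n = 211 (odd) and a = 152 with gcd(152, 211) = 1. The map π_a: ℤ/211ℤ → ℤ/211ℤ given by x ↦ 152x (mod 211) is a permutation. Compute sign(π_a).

-1

Orbit of 95 under x↦152x: [95, 92, 58, 165, 182, 23, 120]… (length divides ord_211(152)).
Cycle lengths of π_152 on ℤ/211ℤ: [210, 1]; 2 cycles in total.
sign(π) = (−1)^{n − #cycles} = (−1)^{211−2} = (−1)^209 = -1.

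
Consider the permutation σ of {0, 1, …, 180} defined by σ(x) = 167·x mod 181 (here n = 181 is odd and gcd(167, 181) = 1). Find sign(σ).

+1

Start at x=11: 11 → 27 → 165 → 43 → 122 → 102 → 20 → … (one orbit).
Cycle type of π: 90×2 + 1; total 3 cycles.
n − c = 181 − 3 = 178; sign = (−1)^178 = +1.
Via Zolotarev, sign(π_{167}) = (167|181) = +1.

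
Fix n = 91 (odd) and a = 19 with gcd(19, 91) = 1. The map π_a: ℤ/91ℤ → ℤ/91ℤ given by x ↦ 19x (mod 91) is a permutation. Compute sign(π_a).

Orbit of 34 under x↦19x: [34, 9, 80, 64, 33, 81, 83]… (length divides ord_91(19)).
Cycle type of π: 12×7 + 6 + 1; total 9 cycles.
91 − 9 = 82 transpositions; sign(π) = (−1)^82 = +1.
(19|91)_J = +1 (Zolotarev's lemma cross-check).

+1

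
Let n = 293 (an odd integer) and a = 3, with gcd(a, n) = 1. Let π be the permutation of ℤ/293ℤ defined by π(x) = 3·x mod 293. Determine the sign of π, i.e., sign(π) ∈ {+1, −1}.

-1

Orbit of 218 under x↦3x: [218, 68, 204, 26, 78, 234, 116]… (length divides ord_293(3)).
π_3 has 2 disjoint cycles with lengths [292, 1] on {0,…,292}.
n − c = 293 − 2 = 291; sign = (−1)^291 = -1.
The Jacobi symbol (3|293) = -1 (Zolotarev) agrees.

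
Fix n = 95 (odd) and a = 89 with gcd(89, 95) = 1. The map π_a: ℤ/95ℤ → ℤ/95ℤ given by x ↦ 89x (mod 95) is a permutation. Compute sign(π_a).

-1

Trace 84: π^k(84) = [84, 66, 79, 1, 89, 36, 69] for k=0..6.
Cycle type of π: 18×5 + 2×2 + 1; total 8 cycles.
sign(π) = (−1)^{n − #cycles} = (−1)^{95−8} = (−1)^87 = -1.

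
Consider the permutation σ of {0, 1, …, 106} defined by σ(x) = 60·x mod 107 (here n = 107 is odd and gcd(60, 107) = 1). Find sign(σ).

Trace 105: π^k(105) = [105, 94, 76, 66, 1, 60, 69] for k=0..6.
Decompose π into cycles: lengths [106, 1] (2 cycles, including the fixed point 0).
With 2 cycles on 107 points, sign = (−1)^{107−2} = -1.

-1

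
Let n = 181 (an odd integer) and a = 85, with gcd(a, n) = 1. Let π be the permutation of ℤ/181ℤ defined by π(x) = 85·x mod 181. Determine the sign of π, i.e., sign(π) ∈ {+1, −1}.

-1

Start at x=139: 139 → 50 → 87 → 155 → 143 → 28 → 27 → … (one orbit).
Cycle lengths of π_85 on ℤ/181ℤ: [180, 1]; 2 cycles in total.
With 2 cycles on 181 points, sign = (−1)^{181−2} = -1.
Zolotarev: (85|181) = -1, matching the cycle-count sign.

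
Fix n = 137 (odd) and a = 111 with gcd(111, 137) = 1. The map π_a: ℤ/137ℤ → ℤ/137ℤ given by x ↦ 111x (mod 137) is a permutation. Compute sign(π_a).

-1

Start at x=136: 136 → 26 → 9 → 40 → 56 → 51 → 44 → … (one orbit).
2 cycles of lengths [136, 1].
sign(π) = (−1)^{n − #cycles} = (−1)^{137−2} = (−1)^135 = -1.
Via Zolotarev, sign(π_{111}) = (111|137) = -1.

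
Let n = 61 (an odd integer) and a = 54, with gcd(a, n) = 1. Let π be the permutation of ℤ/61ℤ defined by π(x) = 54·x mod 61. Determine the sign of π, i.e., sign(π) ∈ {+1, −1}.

Start at x=40: 40 → 25 → 8 → 5 → 26 → 1 → 54 → … (one orbit).
Cycle lengths of π_54 on ℤ/61ℤ: [60, 1]; 2 cycles in total.
n − c = 61 − 2 = 59; sign = (−1)^59 = -1.

-1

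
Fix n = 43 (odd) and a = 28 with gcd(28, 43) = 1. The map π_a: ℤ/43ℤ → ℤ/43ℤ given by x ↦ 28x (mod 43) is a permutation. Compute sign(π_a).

Start at x=16: 16 → 18 → 31 → 8 → 9 → 37 → 4 → … (one orbit).
2 cycles of lengths [42, 1].
With 2 cycles on 43 points, sign = (−1)^{43−2} = -1.
The Jacobi symbol (28|43) = -1 (Zolotarev) agrees.

-1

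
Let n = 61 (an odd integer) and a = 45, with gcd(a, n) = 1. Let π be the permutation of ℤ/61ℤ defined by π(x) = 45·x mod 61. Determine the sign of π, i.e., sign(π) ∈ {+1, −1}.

Trace 46: π^k(46) = [46, 57, 3, 13, 36, 34, 5] for k=0..6.
The orbit structure of x ↦ 45x mod 61: 3 orbits of sizes [30, 30, 1].
Σ(ℓ_i−1) = 61−3 = 58; sign = (−1)^58 = +1.
Zolotarev: (45|61) = +1, matching the cycle-count sign.

+1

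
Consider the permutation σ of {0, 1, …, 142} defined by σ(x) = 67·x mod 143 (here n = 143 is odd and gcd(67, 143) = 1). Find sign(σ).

-1

Start at x=122: 122 → 23 → 111 → 1 → 67 → 56 → 34 → … (one orbit).
Cycle lengths of π_67 on ℤ/143ℤ: [12, 12, 12, 12, 12, 12, 12, 12, 12, 12, 12, 1, 1, 1, 1, 1, 1, 1, 1, 1, 1, 1]; 22 cycles in total.
22 cycles on 143: each ℓ→(−1)^(ℓ−1), product (−1)^121 = -1.
The Jacobi symbol (67|143) = -1 (Zolotarev) agrees.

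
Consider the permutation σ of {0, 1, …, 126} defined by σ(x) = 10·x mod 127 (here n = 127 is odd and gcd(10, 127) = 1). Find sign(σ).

-1

Trace 8: π^k(8) = [8, 80, 38, 126, 117, 27, 16] for k=0..6.
The orbit structure of x ↦ 10x mod 127: 4 orbits of sizes [42, 42, 42, 1].
sign(π) = (−1)^{n − #cycles} = (−1)^{127−4} = (−1)^123 = -1.
Zolotarev: (10|127) = -1, matching the cycle-count sign.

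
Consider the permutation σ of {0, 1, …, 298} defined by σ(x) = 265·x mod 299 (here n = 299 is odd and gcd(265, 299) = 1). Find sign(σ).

-1

Orbit of 73 under x↦265x: [73, 209, 70, 12, 190, 118, 174]… (length divides ord_299(265)).
12 cycles of lengths [44, 44, 44, 44, 44, 44, 11, 11, 4, 4, 4, 1].
With 12 cycles on 299 points, sign = (−1)^{299−12} = -1.
Zolotarev: (265|299) = -1, matching the cycle-count sign.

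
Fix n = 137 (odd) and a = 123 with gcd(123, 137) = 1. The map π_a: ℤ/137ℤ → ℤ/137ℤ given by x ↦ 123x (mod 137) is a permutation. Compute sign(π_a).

Start at x=56: 56 → 38 → 16 → 50 → 122 → 73 → 74 → … (one orbit).
The orbit structure of x ↦ 123x mod 137: 9 orbits of sizes [17, 17, 17, 17, 17, 17, 17, 17, 1].
Σ(ℓ_i−1) = 137−9 = 128; sign = (−1)^128 = +1.
The Jacobi symbol (123|137) = +1 (Zolotarev) agrees.

+1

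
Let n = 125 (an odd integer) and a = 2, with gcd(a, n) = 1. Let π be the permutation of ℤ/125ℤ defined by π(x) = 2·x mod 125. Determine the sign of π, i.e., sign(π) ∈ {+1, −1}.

Start at x=66: 66 → 7 → 14 → 28 → 56 → 112 → 99 → … (one orbit).
Decompose π into cycles: lengths [100, 20, 4, 1] (4 cycles, including the fixed point 0).
n − c = 125 − 4 = 121; sign = (−1)^121 = -1.

-1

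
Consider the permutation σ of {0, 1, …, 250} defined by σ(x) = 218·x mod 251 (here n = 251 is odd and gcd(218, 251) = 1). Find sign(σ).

+1

Orbit of 192 under x↦218x: [192, 190, 5, 86, 174, 31, 232]… (length divides ord_251(218)).
The orbit structure of x ↦ 218x mod 251: 3 orbits of sizes [125, 125, 1].
Σ(ℓ_i−1) = 251−3 = 248; sign = (−1)^248 = +1.
Zolotarev: (218|251) = +1, matching the cycle-count sign.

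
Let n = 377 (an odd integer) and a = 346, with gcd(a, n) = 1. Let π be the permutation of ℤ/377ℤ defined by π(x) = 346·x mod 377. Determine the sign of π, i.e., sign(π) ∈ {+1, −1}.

Orbit of 229 under x↦346x: [229, 64, 278, 53, 242, 38, 330]… (length divides ord_377(346)).
π_346 has 17 disjoint cycles with lengths [28, 28, 28, 28, 28, 28, 28, 28, 28, 28, 28, 28, 28, 4, 4, 4, 1] on {0,…,376}.
17 cycles on 377: each ℓ→(−1)^(ℓ−1), product (−1)^360 = +1.
Via Zolotarev, sign(π_{346}) = (346|377) = +1.

+1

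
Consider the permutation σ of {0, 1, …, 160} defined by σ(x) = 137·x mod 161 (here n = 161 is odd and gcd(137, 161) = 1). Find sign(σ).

-1

Trace 1: π^k(1) = [1, 137, 93, 22, 116, 114] for k=0..5.
Decompose π into cycles: lengths [6, 6, 6, 6, 6, 6, 6, 6, 6, 6, 6, 6, 6, 6, 6, 6, 6, 6, 6, 6, 6, 6, 3, 3, 2, 2, 2, 2, 2, 2, 2, 2, 2, 2, 2, 1] (36 cycles, including the fixed point 0).
36 cycles on 161: each ℓ→(−1)^(ℓ−1), product (−1)^125 = -1.
Via Zolotarev, sign(π_{137}) = (137|161) = -1.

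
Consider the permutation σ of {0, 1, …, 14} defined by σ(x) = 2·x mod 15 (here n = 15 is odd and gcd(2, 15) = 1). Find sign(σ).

+1

Trace 2: π^k(2) = [2, 4, 8, 1] for k=0..3.
5 cycles of lengths [4, 4, 4, 2, 1].
With 5 cycles on 15 points, sign = (−1)^{15−5} = +1.
Check: (2/15) = +1 by Zolotarev.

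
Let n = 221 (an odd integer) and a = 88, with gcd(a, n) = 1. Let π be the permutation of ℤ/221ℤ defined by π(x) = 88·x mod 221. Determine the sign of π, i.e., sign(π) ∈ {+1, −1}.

-1

Orbit of 10 under x↦88x: [10, 217, 90, 185, 147, 118, 218]… (length divides ord_221(88)).
π_88 has 8 disjoint cycles with lengths [48, 48, 48, 48, 16, 6, 6, 1] on {0,…,220}.
n − c = 221 − 8 = 213; sign = (−1)^213 = -1.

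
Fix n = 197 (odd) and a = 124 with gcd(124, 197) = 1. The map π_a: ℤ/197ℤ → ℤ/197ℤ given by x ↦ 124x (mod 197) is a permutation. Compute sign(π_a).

-1

Trace 180: π^k(180) = [180, 59, 27, 196, 73, 187, 139] for k=0..6.
Cycle lengths of π_124 on ℤ/197ℤ: [196, 1]; 2 cycles in total.
n − c = 197 − 2 = 195; sign = (−1)^195 = -1.
(124|197)_J = -1 (Zolotarev's lemma cross-check).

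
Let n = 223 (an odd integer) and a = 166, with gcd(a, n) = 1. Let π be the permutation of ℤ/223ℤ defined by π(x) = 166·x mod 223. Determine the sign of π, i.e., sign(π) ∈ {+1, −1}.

Orbit of 179 under x↦166x: [179, 55, 210, 72, 133, 1, 166]… (length divides ord_223(166)).
Cycle type of π: 111×2 + 1; total 3 cycles.
n − c = 223 − 3 = 220; sign = (−1)^220 = +1.

+1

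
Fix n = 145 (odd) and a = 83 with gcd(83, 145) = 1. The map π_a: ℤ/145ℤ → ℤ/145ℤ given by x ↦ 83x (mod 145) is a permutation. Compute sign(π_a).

-1

Orbit of 1 under x↦83x: [1, 83, 74, 52, 111, 78, 94]… (length divides ord_145(83)).
Cycle lengths of π_83 on ℤ/145ℤ: [28, 28, 28, 28, 7, 7, 7, 7, 4, 1]; 10 cycles in total.
145 − 10 = 135 transpositions; sign(π) = (−1)^135 = -1.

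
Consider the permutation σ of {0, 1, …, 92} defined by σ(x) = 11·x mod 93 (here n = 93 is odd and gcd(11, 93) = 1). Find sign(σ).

+1

Orbit of 65 under x↦11x: [65, 64, 53, 25, 89, 49, 74]… (length divides ord_93(11)).
π_11 has 5 disjoint cycles with lengths [30, 30, 30, 2, 1] on {0,…,92}.
93 − 5 = 88 transpositions; sign(π) = (−1)^88 = +1.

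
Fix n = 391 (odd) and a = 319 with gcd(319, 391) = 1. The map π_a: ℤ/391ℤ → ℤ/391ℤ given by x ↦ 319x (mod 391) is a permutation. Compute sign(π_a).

-1

Orbit of 324 under x↦319x: [324, 132, 271, 38, 1, 319, 101]… (length divides ord_391(319)).
14 cycles of lengths [44, 44, 44, 44, 44, 44, 44, 44, 22, 4, 4, 4, 4, 1].
391 − 14 = 377 transpositions; sign(π) = (−1)^377 = -1.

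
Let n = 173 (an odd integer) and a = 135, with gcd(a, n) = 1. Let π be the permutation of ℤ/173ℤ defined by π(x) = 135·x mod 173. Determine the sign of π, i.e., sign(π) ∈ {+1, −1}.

+1

Trace 51: π^k(51) = [51, 138, 119, 149, 47, 117, 52] for k=0..6.
Cycle type of π: 43×4 + 1; total 5 cycles.
173 − 5 = 168 transpositions; sign(π) = (−1)^168 = +1.
Zolotarev: (135|173) = +1, matching the cycle-count sign.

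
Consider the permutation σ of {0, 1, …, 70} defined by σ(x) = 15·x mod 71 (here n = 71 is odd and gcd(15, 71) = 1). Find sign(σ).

Start at x=48: 48 → 10 → 8 → 49 → 25 → 20 → 16 → … (one orbit).
Cycle type of π: 35×2 + 1; total 3 cycles.
3 cycles on 71: each ℓ→(−1)^(ℓ−1), product (−1)^68 = +1.
Zolotarev: (15|71) = +1, matching the cycle-count sign.

+1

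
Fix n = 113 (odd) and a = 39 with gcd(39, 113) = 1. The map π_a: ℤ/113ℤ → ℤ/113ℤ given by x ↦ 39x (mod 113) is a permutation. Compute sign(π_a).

Start at x=16: 16 → 59 → 41 → 17 → 98 → 93 → 11 → … (one orbit).
Decompose π into cycles: lengths [112, 1] (2 cycles, including the fixed point 0).
With 2 cycles on 113 points, sign = (−1)^{113−2} = -1.
Via Zolotarev, sign(π_{39}) = (39|113) = -1.

-1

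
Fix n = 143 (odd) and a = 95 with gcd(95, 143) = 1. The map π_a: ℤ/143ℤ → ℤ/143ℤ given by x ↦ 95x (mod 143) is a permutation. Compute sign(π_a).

Trace 43: π^k(43) = [43, 81, 116, 9, 140, 1, 95] for k=0..6.
π_95 has 8 disjoint cycles with lengths [30, 30, 30, 30, 10, 6, 6, 1] on {0,…,142}.
With 8 cycles on 143 points, sign = (−1)^{143−8} = -1.

-1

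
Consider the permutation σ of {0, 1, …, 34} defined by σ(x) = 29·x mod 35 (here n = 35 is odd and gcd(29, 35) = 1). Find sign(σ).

Orbit of 1 under x↦29x: [1, 29]… (length divides ord_35(29)).
The orbit structure of x ↦ 29x mod 35: 21 orbits of sizes [2, 2, 2, 2, 2, 2, 2, 2, 2, 2, 2, 2, 2, 2, 1, 1, 1, 1, 1, 1, 1].
Σ(ℓ_i−1) = 35−21 = 14; sign = (−1)^14 = +1.

+1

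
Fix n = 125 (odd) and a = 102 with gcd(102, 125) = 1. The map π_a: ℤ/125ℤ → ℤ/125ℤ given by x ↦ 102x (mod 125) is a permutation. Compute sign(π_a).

-1

Trace 69: π^k(69) = [69, 38, 1, 102, 29, 83, 91] for k=0..6.
The orbit structure of x ↦ 102x mod 125: 4 orbits of sizes [100, 20, 4, 1].
sign(π) = (−1)^{n − #cycles} = (−1)^{125−4} = (−1)^121 = -1.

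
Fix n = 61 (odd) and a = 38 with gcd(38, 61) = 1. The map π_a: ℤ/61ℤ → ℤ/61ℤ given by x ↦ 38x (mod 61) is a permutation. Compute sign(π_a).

Start at x=1: 1 → 38 → 41 → 33 → 34 → 11 → 52 → … (one orbit).
The orbit structure of x ↦ 38x mod 61: 4 orbits of sizes [20, 20, 20, 1].
Σ(ℓ_i−1) = 61−4 = 57; sign = (−1)^57 = -1.
Check: (38/61) = -1 by Zolotarev.

-1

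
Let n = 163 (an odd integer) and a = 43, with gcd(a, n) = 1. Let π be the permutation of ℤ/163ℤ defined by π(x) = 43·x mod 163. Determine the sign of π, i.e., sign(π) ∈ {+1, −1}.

+1

Trace 26: π^k(26) = [26, 140, 152, 16, 36, 81, 60] for k=0..6.
3 cycles of lengths [81, 81, 1].
With 3 cycles on 163 points, sign = (−1)^{163−3} = +1.
Zolotarev: (43|163) = +1, matching the cycle-count sign.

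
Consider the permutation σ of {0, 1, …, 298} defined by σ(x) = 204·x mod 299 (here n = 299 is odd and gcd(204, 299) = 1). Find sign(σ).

-1

Trace 133: π^k(133) = [133, 222, 139, 250, 170, 295, 81] for k=0..6.
The orbit structure of x ↦ 204x mod 299: 10 orbits of sizes [66, 66, 66, 66, 22, 3, 3, 3, 3, 1].
299 − 10 = 289 transpositions; sign(π) = (−1)^289 = -1.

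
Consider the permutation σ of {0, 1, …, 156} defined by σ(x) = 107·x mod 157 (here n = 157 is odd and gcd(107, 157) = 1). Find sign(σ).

Trace 50: π^k(50) = [50, 12, 28, 13, 135, 1, 107] for k=0..6.
π_107 has 14 disjoint cycles with lengths [12, 12, 12, 12, 12, 12, 12, 12, 12, 12, 12, 12, 12, 1] on {0,…,156}.
sign(π) = (−1)^{n − #cycles} = (−1)^{157−14} = (−1)^143 = -1.

-1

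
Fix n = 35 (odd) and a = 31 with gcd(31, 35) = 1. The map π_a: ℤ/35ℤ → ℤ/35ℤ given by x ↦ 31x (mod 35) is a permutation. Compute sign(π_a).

Trace 16: π^k(16) = [16, 6, 11, 26, 1, 31] for k=0..5.
Cycle type of π: 6×5 + 1×5; total 10 cycles.
n − c = 35 − 10 = 25; sign = (−1)^25 = -1.
Via Zolotarev, sign(π_{31}) = (31|35) = -1.

-1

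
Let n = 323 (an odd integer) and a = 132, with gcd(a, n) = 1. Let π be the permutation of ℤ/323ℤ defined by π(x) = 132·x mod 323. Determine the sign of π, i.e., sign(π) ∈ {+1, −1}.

-1

Orbit of 1 under x↦132x: [1, 132, 305, 208]… (length divides ord_323(132)).
The orbit structure of x ↦ 132x mod 323: 86 orbits of sizes [4, 4, 4, 4, 4, 4, 4, 4, 4, 4, 4, 4, 4, 4, 4, 4, 4, 4, 4, 4, 4, 4, 4, 4, 4, 4, 4, 4, 4, 4, 4, 4, 4, 4, 4, 4, 4, 4, 4, 4, 4, 4, 4, 4, 4, 4, 4, 4, 4, 4, 4, 4, 4, 4, 4, 4, 4, 4, 4, 4, 4, 4, 4, 4, 4, 4, 4, 4, 4, 4, 4, 4, 4, 4, 4, 4, 2, 2, 2, 2, 2, 2, 2, 2, 2, 1].
86 cycles on 323: each ℓ→(−1)^(ℓ−1), product (−1)^237 = -1.
Check: (132/323) = -1 by Zolotarev.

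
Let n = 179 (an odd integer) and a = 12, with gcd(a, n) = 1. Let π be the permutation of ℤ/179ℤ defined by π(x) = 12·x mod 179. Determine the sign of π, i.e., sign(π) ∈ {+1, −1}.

+1

Trace 173: π^k(173) = [173, 107, 31, 14, 168, 47, 27] for k=0..6.
π_12 has 3 disjoint cycles with lengths [89, 89, 1] on {0,…,178}.
Σ(ℓ_i−1) = 179−3 = 176; sign = (−1)^176 = +1.
(12|179)_J = +1 (Zolotarev's lemma cross-check).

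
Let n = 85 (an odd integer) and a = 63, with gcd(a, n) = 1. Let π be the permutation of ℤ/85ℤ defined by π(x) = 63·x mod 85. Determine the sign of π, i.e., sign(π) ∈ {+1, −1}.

Orbit of 57 under x↦63x: [57, 21, 48, 49, 27, 1, 63]… (length divides ord_85(63)).
π_63 has 7 disjoint cycles with lengths [16, 16, 16, 16, 16, 4, 1] on {0,…,84}.
n − c = 85 − 7 = 78; sign = (−1)^78 = +1.
Check: (63/85) = +1 by Zolotarev.

+1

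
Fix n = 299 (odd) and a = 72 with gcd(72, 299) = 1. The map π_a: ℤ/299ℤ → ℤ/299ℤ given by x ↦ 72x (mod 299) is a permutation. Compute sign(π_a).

Orbit of 41 under x↦72x: [41, 261, 254, 49, 239, 165, 219]… (length divides ord_299(72)).
Decompose π into cycles: lengths [132, 132, 12, 11, 11, 1] (6 cycles, including the fixed point 0).
sign(π) = (−1)^{n − #cycles} = (−1)^{299−6} = (−1)^293 = -1.

-1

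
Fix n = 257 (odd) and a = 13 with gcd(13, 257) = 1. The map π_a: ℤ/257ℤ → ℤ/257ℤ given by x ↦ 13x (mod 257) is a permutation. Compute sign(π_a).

+1

Orbit of 139 under x↦13x: [139, 8, 104, 67, 100, 15, 195]… (length divides ord_257(13)).
Cycle lengths of π_13 on ℤ/257ℤ: [128, 128, 1]; 3 cycles in total.
With 3 cycles on 257 points, sign = (−1)^{257−3} = +1.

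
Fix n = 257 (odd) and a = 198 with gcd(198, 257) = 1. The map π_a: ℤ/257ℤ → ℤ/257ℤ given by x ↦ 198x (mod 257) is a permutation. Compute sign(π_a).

+1

Start at x=42: 42 → 92 → 226 → 30 → 29 → 88 → 205 → … (one orbit).
Decompose π into cycles: lengths [128, 128, 1] (3 cycles, including the fixed point 0).
Σ(ℓ_i−1) = 257−3 = 254; sign = (−1)^254 = +1.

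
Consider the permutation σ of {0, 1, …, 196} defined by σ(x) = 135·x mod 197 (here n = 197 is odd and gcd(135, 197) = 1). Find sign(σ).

Start at x=191: 191 → 175 → 182 → 142 → 61 → 158 → 54 → … (one orbit).
Cycle lengths of π_135 on ℤ/197ℤ: [49, 49, 49, 49, 1]; 5 cycles in total.
5 cycles on 197: each ℓ→(−1)^(ℓ−1), product (−1)^192 = +1.

+1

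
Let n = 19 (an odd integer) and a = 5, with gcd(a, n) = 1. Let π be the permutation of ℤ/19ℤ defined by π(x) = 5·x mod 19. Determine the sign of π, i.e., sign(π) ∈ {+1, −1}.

+1

Orbit of 4 under x↦5x: [4, 1, 5, 6, 11, 17, 9]… (length divides ord_19(5)).
Decompose π into cycles: lengths [9, 9, 1] (3 cycles, including the fixed point 0).
With 3 cycles on 19 points, sign = (−1)^{19−3} = +1.
The Jacobi symbol (5|19) = +1 (Zolotarev) agrees.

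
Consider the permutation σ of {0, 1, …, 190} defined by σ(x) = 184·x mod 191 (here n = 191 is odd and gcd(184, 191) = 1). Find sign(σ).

+1

Orbit of 184 under x↦184x: [184, 49, 39, 109, 1]… (length divides ord_191(184)).
Cycle type of π: 5×38 + 1; total 39 cycles.
With 39 cycles on 191 points, sign = (−1)^{191−39} = +1.
Via Zolotarev, sign(π_{184}) = (184|191) = +1.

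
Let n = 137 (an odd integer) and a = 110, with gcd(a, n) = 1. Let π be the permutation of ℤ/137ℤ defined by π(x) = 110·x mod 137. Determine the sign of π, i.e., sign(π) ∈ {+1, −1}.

Orbit of 95 under x↦110x: [95, 38, 70, 28, 66, 136, 27]… (length divides ord_137(110)).
Decompose π into cycles: lengths [136, 1] (2 cycles, including the fixed point 0).
sign(π) = (−1)^{n − #cycles} = (−1)^{137−2} = (−1)^135 = -1.
Check: (110/137) = -1 by Zolotarev.

-1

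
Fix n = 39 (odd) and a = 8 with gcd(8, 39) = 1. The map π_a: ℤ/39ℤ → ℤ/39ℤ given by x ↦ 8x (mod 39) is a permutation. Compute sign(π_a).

Start at x=1: 1 → 8 → 25 → 5 → 1 (one orbit).
Cycle lengths of π_8 on ℤ/39ℤ: [4, 4, 4, 4, 4, 4, 4, 4, 4, 2, 1]; 11 cycles in total.
n − c = 39 − 11 = 28; sign = (−1)^28 = +1.

+1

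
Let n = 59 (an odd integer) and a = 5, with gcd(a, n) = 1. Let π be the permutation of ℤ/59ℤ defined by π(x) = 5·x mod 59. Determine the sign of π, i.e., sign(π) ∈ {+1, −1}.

+1

Orbit of 46 under x↦5x: [46, 53, 29, 27, 17, 26, 12]… (length divides ord_59(5)).
The orbit structure of x ↦ 5x mod 59: 3 orbits of sizes [29, 29, 1].
sign(π) = (−1)^{n − #cycles} = (−1)^{59−3} = (−1)^56 = +1.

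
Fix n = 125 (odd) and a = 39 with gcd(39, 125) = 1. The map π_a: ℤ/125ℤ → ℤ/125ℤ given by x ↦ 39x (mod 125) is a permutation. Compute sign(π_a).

Orbit of 81 under x↦39x: [81, 34, 76, 89, 96, 119, 16]… (length divides ord_125(39)).
Cycle lengths of π_39 on ℤ/125ℤ: [50, 50, 10, 10, 2, 2, 1]; 7 cycles in total.
Σ(ℓ_i−1) = 125−7 = 118; sign = (−1)^118 = +1.

+1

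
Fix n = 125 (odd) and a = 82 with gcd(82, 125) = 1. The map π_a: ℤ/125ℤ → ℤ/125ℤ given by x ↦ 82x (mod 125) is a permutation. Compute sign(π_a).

-1

Trace 99: π^k(99) = [99, 118, 51, 57, 49, 18, 101] for k=0..6.
12 cycles of lengths [20, 20, 20, 20, 20, 4, 4, 4, 4, 4, 4, 1].
12 cycles on 125: each ℓ→(−1)^(ℓ−1), product (−1)^113 = -1.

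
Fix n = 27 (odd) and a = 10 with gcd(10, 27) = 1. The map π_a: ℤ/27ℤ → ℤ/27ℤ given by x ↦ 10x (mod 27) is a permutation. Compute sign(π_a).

Trace 1: π^k(1) = [1, 10, 19] for k=0..2.
Cycle type of π: 3×6 + 1×9; total 15 cycles.
With 15 cycles on 27 points, sign = (−1)^{27−15} = +1.
Zolotarev: (10|27) = +1, matching the cycle-count sign.

+1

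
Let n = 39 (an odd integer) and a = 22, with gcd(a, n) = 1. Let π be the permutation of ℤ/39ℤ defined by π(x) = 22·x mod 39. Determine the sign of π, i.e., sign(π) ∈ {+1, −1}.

+1

Start at x=22: 22 → 16 → 1 → 22 (one orbit).
π_22 has 15 disjoint cycles with lengths [3, 3, 3, 3, 3, 3, 3, 3, 3, 3, 3, 3, 1, 1, 1] on {0,…,38}.
15 cycles on 39: each ℓ→(−1)^(ℓ−1), product (−1)^24 = +1.
The Jacobi symbol (22|39) = +1 (Zolotarev) agrees.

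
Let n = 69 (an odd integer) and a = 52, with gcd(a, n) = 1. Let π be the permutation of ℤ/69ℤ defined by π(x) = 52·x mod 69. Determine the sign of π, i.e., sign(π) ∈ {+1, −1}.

+1

Orbit of 64 under x↦52x: [64, 16, 4, 1, 52, 13, 55]… (length divides ord_69(52)).
Cycle lengths of π_52 on ℤ/69ℤ: [11, 11, 11, 11, 11, 11, 1, 1, 1]; 9 cycles in total.
69 − 9 = 60 transpositions; sign(π) = (−1)^60 = +1.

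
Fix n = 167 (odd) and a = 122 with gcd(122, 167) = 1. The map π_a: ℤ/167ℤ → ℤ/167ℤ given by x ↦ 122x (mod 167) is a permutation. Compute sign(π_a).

Orbit of 87 under x↦122x: [87, 93, 157, 116, 124, 98, 99]… (length divides ord_167(122)).
Decompose π into cycles: lengths [83, 83, 1] (3 cycles, including the fixed point 0).
Σ(ℓ_i−1) = 167−3 = 164; sign = (−1)^164 = +1.

+1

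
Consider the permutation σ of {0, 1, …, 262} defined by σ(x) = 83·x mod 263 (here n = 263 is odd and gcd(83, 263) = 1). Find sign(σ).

+1

Orbit of 192 under x↦83x: [192, 156, 61, 66, 218, 210, 72]… (length divides ord_263(83)).
The orbit structure of x ↦ 83x mod 263: 3 orbits of sizes [131, 131, 1].
Σ(ℓ_i−1) = 263−3 = 260; sign = (−1)^260 = +1.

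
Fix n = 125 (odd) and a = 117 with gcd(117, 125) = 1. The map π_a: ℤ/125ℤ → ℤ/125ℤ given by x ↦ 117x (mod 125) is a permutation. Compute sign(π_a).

-1

Orbit of 18 under x↦117x: [18, 106, 27, 34, 103, 51, 92]… (length divides ord_125(117)).
4 cycles of lengths [100, 20, 4, 1].
Σ(ℓ_i−1) = 125−4 = 121; sign = (−1)^121 = -1.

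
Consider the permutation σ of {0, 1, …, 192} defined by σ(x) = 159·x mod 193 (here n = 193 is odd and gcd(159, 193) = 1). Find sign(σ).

Trace 20: π^k(20) = [20, 92, 153, 9, 80, 175, 33] for k=0..6.
Decompose π into cycles: lengths [192, 1] (2 cycles, including the fixed point 0).
193 − 2 = 191 transpositions; sign(π) = (−1)^191 = -1.

-1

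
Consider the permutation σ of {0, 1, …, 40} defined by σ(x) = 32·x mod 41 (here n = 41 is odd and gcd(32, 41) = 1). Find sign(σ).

+1

Start at x=1: 1 → 32 → 40 → 9 → 1 (one orbit).
The orbit structure of x ↦ 32x mod 41: 11 orbits of sizes [4, 4, 4, 4, 4, 4, 4, 4, 4, 4, 1].
With 11 cycles on 41 points, sign = (−1)^{41−11} = +1.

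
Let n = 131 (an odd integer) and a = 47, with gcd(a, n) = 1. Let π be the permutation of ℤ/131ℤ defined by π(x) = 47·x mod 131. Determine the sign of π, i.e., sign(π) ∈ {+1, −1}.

Orbit of 39 under x↦47x: [39, 130, 84, 18, 60, 69, 99]… (length divides ord_131(47)).
Cycle lengths of π_47 on ℤ/131ℤ: [26, 26, 26, 26, 26, 1]; 6 cycles in total.
sign(π) = (−1)^{n − #cycles} = (−1)^{131−6} = (−1)^125 = -1.
The Jacobi symbol (47|131) = -1 (Zolotarev) agrees.

-1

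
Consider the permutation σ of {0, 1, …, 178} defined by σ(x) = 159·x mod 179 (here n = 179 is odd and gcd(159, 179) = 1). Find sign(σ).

-1

Trace 68: π^k(68) = [68, 72, 171, 160, 22, 97, 29] for k=0..6.
Cycle lengths of π_159 on ℤ/179ℤ: [178, 1]; 2 cycles in total.
179 − 2 = 177 transpositions; sign(π) = (−1)^177 = -1.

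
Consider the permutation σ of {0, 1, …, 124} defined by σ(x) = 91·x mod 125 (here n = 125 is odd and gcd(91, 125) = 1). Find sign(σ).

Trace 21: π^k(21) = [21, 36, 26, 116, 56, 96, 111] for k=0..6.
13 cycles of lengths [25, 25, 25, 25, 5, 5, 5, 5, 1, 1, 1, 1, 1].
With 13 cycles on 125 points, sign = (−1)^{125−13} = +1.
(91|125)_J = +1 (Zolotarev's lemma cross-check).

+1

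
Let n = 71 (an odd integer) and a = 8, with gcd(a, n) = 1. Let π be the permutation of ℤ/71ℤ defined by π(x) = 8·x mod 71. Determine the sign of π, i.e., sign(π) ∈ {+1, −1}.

Orbit of 3 under x↦8x: [3, 24, 50, 45, 5, 40, 36]… (length divides ord_71(8)).
π_8 has 3 disjoint cycles with lengths [35, 35, 1] on {0,…,70}.
With 3 cycles on 71 points, sign = (−1)^{71−3} = +1.

+1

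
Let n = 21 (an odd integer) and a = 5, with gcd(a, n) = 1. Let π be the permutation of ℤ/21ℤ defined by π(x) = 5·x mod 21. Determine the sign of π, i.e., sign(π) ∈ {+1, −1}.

Orbit of 5 under x↦5x: [5, 4, 20, 16, 17, 1]… (length divides ord_21(5)).
5 cycles of lengths [6, 6, 6, 2, 1].
21 − 5 = 16 transpositions; sign(π) = (−1)^16 = +1.

+1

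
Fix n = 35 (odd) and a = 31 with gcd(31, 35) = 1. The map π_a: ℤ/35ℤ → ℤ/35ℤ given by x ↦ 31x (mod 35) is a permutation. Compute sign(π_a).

Start at x=26: 26 → 1 → 31 → 16 → 6 → 11 → 26 (one orbit).
10 cycles of lengths [6, 6, 6, 6, 6, 1, 1, 1, 1, 1].
With 10 cycles on 35 points, sign = (−1)^{35−10} = -1.
Via Zolotarev, sign(π_{31}) = (31|35) = -1.

-1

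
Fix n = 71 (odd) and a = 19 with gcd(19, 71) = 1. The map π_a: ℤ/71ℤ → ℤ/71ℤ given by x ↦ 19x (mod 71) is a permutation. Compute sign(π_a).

Start at x=29: 29 → 54 → 32 → 40 → 50 → 27 → 16 → … (one orbit).
3 cycles of lengths [35, 35, 1].
With 3 cycles on 71 points, sign = (−1)^{71−3} = +1.
(19|71)_J = +1 (Zolotarev's lemma cross-check).

+1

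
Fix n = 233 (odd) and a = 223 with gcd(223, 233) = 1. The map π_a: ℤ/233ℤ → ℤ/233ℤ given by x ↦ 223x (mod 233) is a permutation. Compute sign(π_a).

Start at x=225: 225 → 80 → 132 → 78 → 152 → 111 → 55 → … (one orbit).
Decompose π into cycles: lengths [232, 1] (2 cycles, including the fixed point 0).
Σ(ℓ_i−1) = 233−2 = 231; sign = (−1)^231 = -1.
Check: (223/233) = -1 by Zolotarev.

-1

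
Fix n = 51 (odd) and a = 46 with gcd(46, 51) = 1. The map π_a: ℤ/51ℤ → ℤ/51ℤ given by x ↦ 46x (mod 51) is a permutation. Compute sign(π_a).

-1

Orbit of 22 under x↦46x: [22, 43, 40, 4, 31, 49, 10]… (length divides ord_51(46)).
Decompose π into cycles: lengths [16, 16, 16, 1, 1, 1] (6 cycles, including the fixed point 0).
51 − 6 = 45 transpositions; sign(π) = (−1)^45 = -1.
Check: (46/51) = -1 by Zolotarev.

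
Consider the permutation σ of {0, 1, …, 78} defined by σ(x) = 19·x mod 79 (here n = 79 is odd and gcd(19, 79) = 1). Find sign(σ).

+1

Start at x=8: 8 → 73 → 44 → 46 → 5 → 16 → 67 → … (one orbit).
Cycle lengths of π_19 on ℤ/79ℤ: [39, 39, 1]; 3 cycles in total.
3 cycles on 79: each ℓ→(−1)^(ℓ−1), product (−1)^76 = +1.
The Jacobi symbol (19|79) = +1 (Zolotarev) agrees.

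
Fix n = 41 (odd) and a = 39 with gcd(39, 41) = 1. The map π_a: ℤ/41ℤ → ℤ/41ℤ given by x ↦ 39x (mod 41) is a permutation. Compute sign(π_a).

+1

Trace 36: π^k(36) = [36, 10, 21, 40, 2, 37, 8] for k=0..6.
The orbit structure of x ↦ 39x mod 41: 3 orbits of sizes [20, 20, 1].
41 − 3 = 38 transpositions; sign(π) = (−1)^38 = +1.
Check: (39/41) = +1 by Zolotarev.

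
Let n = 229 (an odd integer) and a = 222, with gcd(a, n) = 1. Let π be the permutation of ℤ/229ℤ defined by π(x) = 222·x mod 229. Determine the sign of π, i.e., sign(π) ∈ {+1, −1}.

Orbit of 79 under x↦222x: [79, 134, 207, 154, 67, 218, 77]… (length divides ord_229(222)).
The orbit structure of x ↦ 222x mod 229: 2 orbits of sizes [228, 1].
2 cycles on 229: each ℓ→(−1)^(ℓ−1), product (−1)^227 = -1.

-1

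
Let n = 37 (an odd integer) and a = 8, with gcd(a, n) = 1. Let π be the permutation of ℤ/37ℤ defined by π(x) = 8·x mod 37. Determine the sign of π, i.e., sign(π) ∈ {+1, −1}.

Orbit of 14 under x↦8x: [14, 1, 8, 27, 31, 26, 23]… (length divides ord_37(8)).
π_8 has 4 disjoint cycles with lengths [12, 12, 12, 1] on {0,…,36}.
With 4 cycles on 37 points, sign = (−1)^{37−4} = -1.
Via Zolotarev, sign(π_{8}) = (8|37) = -1.

-1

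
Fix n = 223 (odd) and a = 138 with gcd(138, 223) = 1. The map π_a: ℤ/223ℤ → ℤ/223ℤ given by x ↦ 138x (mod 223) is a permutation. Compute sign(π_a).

+1

Trace 37: π^k(37) = [37, 200, 171, 183, 55, 8, 212] for k=0..6.
The orbit structure of x ↦ 138x mod 223: 3 orbits of sizes [111, 111, 1].
223 − 3 = 220 transpositions; sign(π) = (−1)^220 = +1.
The Jacobi symbol (138|223) = +1 (Zolotarev) agrees.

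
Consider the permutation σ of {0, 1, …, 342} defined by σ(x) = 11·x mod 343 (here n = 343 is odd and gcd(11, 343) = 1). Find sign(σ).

Start at x=149: 149 → 267 → 193 → 65 → 29 → 319 → 79 → … (one orbit).
Cycle lengths of π_11 on ℤ/343ℤ: [147, 147, 21, 21, 3, 3, 1]; 7 cycles in total.
7 cycles on 343: each ℓ→(−1)^(ℓ−1), product (−1)^336 = +1.
Check: (11/343) = +1 by Zolotarev.

+1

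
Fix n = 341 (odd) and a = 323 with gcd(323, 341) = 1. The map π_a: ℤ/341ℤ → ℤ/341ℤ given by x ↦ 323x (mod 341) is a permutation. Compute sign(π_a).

-1

Trace 157: π^k(157) = [157, 243, 59, 302, 20, 322, 1] for k=0..6.
14 cycles of lengths [30, 30, 30, 30, 30, 30, 30, 30, 30, 30, 30, 5, 5, 1].
n − c = 341 − 14 = 327; sign = (−1)^327 = -1.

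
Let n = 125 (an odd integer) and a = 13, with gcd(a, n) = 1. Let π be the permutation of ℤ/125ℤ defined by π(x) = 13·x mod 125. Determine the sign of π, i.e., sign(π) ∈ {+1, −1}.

Trace 78: π^k(78) = [78, 14, 57, 116, 8, 104, 102] for k=0..6.
Cycle lengths of π_13 on ℤ/125ℤ: [100, 20, 4, 1]; 4 cycles in total.
Σ(ℓ_i−1) = 125−4 = 121; sign = (−1)^121 = -1.
Via Zolotarev, sign(π_{13}) = (13|125) = -1.

-1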